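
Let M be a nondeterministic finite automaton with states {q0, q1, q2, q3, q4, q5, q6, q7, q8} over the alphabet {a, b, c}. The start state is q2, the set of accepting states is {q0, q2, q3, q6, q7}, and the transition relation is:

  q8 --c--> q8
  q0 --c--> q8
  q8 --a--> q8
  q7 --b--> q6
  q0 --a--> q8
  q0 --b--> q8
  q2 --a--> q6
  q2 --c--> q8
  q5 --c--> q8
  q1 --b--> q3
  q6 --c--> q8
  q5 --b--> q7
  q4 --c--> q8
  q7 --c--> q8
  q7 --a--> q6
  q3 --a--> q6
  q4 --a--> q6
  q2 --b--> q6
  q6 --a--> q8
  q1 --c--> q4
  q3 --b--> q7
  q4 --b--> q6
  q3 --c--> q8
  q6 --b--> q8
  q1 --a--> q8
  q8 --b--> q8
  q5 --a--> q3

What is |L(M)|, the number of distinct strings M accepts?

The useful subgraph on states {q2, q6} is acyclic, so L(M) is finite; the longest accepting path visits 2 useful states, giving maximum string length 1.
Counting accepting paths from q2 by length: 1 of length 0, 2 of length 1. Total 3.

3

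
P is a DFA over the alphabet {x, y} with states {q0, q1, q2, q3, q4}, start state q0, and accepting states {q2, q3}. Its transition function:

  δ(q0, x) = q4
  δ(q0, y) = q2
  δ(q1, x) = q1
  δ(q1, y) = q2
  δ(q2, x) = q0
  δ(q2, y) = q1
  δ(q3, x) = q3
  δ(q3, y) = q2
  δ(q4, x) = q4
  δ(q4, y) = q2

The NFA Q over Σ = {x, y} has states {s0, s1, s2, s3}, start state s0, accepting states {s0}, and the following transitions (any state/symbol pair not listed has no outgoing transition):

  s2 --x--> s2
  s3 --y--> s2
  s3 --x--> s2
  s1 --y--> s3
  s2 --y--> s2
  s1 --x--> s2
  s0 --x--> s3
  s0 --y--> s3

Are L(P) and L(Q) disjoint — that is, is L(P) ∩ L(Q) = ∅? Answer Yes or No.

Exploring the product automaton P × Q from the start pair (q0, s0), following both machines on each input symbol, reaches 7 state pairs: (q0, s0), (q4, s3), (q2, s3), (q4, s2), (q2, s2), (q0, s2), (q1, s2).
P accepts in {q2, q3} and Q accepts in {s0}; no reachable pair has both components accepting, so no string drives both machines to acceptance simultaneously and L(P) ∩ L(Q) = ∅.
So no string is accepted by both, and the intersection is empty.

Yes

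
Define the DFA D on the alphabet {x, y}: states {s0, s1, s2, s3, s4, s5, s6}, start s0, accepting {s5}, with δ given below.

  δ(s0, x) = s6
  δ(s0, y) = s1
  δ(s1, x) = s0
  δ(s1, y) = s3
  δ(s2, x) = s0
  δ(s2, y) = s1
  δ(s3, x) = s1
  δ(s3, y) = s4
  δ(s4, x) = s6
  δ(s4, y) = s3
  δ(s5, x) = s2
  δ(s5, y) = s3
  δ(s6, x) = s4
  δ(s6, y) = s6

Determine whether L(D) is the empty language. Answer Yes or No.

The states reachable from the start state are {s0, s1, s3, s4, s6}.
None of the accepting states {s5} is reachable, so no string is accepted and L(D) = ∅.

Yes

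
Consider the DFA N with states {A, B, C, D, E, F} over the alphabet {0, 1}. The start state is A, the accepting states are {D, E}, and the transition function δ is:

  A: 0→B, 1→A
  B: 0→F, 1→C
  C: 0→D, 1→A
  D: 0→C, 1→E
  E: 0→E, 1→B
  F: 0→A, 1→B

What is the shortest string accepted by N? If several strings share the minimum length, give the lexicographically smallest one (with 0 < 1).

010

A breadth-first search from A reaches an accepting state first via the path A → B → C → D on input 010.
No string of length < 3 is accepted (BFS exhausts all shorter strings without reaching an accepting state), and 010 is the lexicographically least accepting string of length 3.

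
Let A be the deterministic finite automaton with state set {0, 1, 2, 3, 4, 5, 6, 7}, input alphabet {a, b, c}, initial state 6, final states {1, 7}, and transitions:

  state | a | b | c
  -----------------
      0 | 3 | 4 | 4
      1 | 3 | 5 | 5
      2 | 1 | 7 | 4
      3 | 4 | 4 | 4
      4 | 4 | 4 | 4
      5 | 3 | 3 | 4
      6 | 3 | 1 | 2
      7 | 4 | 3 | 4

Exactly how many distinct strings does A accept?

3

The useful subgraph on states {1, 2, 6, 7} is acyclic, so L(A) is finite; the longest accepting path visits 3 useful states, giving maximum string length 2.
Counting accepting paths from 6 by length: 1 of length 1, 2 of length 2. Total 3.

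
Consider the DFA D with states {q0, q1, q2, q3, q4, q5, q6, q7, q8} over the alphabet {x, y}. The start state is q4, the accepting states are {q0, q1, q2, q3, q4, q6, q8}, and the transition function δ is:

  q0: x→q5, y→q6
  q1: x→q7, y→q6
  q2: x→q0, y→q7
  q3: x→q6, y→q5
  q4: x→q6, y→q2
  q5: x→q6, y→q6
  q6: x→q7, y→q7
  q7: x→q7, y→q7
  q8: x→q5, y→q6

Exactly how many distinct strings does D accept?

7

The useful subgraph on states {q0, q2, q4, q5, q6} is acyclic, so L(D) is finite; the longest accepting path visits 5 useful states, giving maximum string length 4.
Counting accepting paths from q4 by length: 1 of length 0, 2 of length 1, 1 of length 2, 1 of length 3, 2 of length 4. Total 7.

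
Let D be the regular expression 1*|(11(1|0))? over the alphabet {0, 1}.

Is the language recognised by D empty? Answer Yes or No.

No

The empty string ε matches the expression, so it belongs to L(D).
Since L(D) contains at least one string, it is not empty.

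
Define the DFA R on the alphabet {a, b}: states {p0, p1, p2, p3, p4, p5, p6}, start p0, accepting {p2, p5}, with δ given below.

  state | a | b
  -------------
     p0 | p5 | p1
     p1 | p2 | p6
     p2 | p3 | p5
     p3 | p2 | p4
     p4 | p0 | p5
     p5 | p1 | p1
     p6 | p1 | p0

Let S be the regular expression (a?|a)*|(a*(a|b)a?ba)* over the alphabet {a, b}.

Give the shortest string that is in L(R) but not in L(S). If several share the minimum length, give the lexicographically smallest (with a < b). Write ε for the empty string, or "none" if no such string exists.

ba

The string ba is accepted by R but not by S.
No shorter string lies in the difference, and ba is the lexicographically first length-2 string in L(R) \ L(S).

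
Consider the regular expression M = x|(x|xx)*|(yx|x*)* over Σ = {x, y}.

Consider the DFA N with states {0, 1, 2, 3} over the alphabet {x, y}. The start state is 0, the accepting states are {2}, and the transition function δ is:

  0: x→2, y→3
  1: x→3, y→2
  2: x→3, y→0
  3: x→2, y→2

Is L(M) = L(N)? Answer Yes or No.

No

The empty string ε is accepted by M but rejected by N.
So L(M) ≠ L(N).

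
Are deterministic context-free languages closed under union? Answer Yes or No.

{aⁿbⁿ : n≥0} and {aⁿb²ⁿ : n≥0} are each accepted by a deterministic PDA (push the a's; pop one per b, respectively one per two b's), but their union U is not. Suppose a DPDA M accepted U. Being deterministic, M has a single run on aⁿb²ⁿ, and since aⁿbⁿ ∈ U that run passes through an accepting configuration right after consuming the prefix aⁿbⁿ and then goes on to accept again after n more b's. Build an ordinary (nondeterministic) PDA M′ that simulates M on a's and b's and, at any moment when M is in an accepting state, may switch to a second mode in which it reads only c's, feeding each c to M as a b; M′ accepts when M does. Then M′ accepts aⁱbʲcᵏ (k≥1) exactly when both aⁱbʲ ∈ U and aⁱbʲ⁺ᵏ ∈ U, and checking the four cases (i=j or j=2i, combined with j+k=i or j+k=2i) leaves only i=j=k: so L(M′) ∩ a*b*c⁺ = {aⁿbⁿcⁿ : n≥1} would be context-free, which it is not (pumping lemma) — contradiction. (The union is an unambiguous CFL; it is determinism, not unambiguity, that fails.)

No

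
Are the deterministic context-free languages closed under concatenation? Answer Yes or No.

Take L₁ = {ε, c} (finite, hence regular and DCFL) and L₂ = {c aⁿbⁿ : n≥0} ∪ {cc aⁿb²ⁿ : n≥0} (a DCFL: the number of leading c's tells the DPDA whether to pop one stack symbol per b or per two b's). Then L₁L₂ ∩ cca⁺b* = {cc aⁿbⁿ : n≥1} ∪ {cc aⁿb²ⁿ : n≥1}. If L₁L₂ were a DCFL, so would be this intersection with a regular set, and a DPDA for it started from its configuration after reading cc would accept {aⁿbⁿ : n≥1} ∪ {aⁿb²ⁿ : n≥1}, which no deterministic PDA accepts (a DPDA for it would have a single run on aⁿb²ⁿ, accepting after the prefix aⁿbⁿ and accepting again after n more b's; an ordinary PDA that simulates it on a's and b's and, at any moment when it is accepting, may switch to reading only a fresh letter d while feeding each d to the simulation as a b, would accept aⁱbʲdᵏ (k≥1) exactly when both aⁱbʲ and aⁱbʲ⁺ᵏ are in the language, i.e. its language intersected with the regular set a*b*d⁺ would be exactly {aⁿbⁿdⁿ : n≥1} — impossible, since context-free languages are closed under intersection with regular sets and {aⁿbⁿdⁿ} is not context-free). Hence L₁L₂ is not a DCFL.

No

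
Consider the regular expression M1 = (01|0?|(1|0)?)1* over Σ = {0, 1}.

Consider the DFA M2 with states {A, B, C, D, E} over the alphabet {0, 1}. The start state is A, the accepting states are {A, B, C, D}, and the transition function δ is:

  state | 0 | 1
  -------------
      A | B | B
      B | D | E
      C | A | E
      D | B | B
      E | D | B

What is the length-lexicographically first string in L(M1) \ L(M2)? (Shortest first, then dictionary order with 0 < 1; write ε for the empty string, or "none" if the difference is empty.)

The string 01 is accepted by M1 but not by M2.
No shorter string lies in the difference, and 01 is the lexicographically first length-2 string in L(M1) \ L(M2).

01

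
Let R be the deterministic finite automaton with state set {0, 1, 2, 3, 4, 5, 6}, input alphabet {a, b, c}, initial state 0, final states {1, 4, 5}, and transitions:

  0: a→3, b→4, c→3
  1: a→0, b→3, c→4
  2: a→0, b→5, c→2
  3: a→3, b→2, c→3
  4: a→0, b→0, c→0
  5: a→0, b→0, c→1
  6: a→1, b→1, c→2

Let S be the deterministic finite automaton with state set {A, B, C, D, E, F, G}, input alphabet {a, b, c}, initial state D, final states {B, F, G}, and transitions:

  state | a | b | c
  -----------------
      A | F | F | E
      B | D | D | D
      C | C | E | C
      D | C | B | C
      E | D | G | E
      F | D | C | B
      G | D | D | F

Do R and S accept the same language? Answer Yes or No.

Yes

Exploring the product automaton R × S from the start pair (0, D), following both machines on each input symbol, reaches 6 state pairs: (0, D), (3, C), (4, B), (2, E), (5, G), (1, F).
R accepts in {1, 4, 5} and S accepts in {B, F, G}. In every reachable pair the two components are either both accepting — (4, B), (5, G), (1, F) — or both non-accepting, so no string is accepted by exactly one of the machines: L(R) \ L(S) and L(S) \ L(R) are both empty.
Hence every string is accepted by R iff it is accepted by S, and the two languages coincide.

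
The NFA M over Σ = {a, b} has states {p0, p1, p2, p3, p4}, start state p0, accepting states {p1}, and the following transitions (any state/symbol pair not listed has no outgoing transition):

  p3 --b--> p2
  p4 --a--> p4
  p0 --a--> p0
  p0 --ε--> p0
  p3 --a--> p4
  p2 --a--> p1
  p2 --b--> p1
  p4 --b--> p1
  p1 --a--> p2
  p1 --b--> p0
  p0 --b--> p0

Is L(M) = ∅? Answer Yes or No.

Yes

The states reachable from the start state are {p0}.
None of the accepting states {p1} is reachable, so no string is accepted and L(M) = ∅.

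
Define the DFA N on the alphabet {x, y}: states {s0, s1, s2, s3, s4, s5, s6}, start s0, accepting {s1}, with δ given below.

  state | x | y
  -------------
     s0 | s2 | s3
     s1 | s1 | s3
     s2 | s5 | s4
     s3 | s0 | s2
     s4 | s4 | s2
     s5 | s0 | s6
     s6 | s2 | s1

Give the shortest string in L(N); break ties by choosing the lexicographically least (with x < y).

xxyy

A breadth-first search from s0 reaches an accepting state first via the path s0 → s2 → s5 → s6 → s1 on input xxyy.
No string of length < 4 is accepted (BFS exhausts all shorter strings without reaching an accepting state), and xxyy is the lexicographically least accepting string of length 4.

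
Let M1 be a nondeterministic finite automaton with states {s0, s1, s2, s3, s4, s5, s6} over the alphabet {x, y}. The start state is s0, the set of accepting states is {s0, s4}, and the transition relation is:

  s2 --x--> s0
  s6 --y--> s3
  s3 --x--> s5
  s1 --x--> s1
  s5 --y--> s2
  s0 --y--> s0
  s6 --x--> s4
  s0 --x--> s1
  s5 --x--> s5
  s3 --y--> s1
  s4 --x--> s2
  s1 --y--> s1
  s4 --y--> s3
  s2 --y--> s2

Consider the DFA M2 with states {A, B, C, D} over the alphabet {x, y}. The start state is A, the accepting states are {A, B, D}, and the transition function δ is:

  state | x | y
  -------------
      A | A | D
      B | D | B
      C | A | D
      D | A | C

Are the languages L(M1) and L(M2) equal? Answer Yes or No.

The string yy is accepted by M1 but rejected by M2.
So L(M1) ≠ L(M2).

No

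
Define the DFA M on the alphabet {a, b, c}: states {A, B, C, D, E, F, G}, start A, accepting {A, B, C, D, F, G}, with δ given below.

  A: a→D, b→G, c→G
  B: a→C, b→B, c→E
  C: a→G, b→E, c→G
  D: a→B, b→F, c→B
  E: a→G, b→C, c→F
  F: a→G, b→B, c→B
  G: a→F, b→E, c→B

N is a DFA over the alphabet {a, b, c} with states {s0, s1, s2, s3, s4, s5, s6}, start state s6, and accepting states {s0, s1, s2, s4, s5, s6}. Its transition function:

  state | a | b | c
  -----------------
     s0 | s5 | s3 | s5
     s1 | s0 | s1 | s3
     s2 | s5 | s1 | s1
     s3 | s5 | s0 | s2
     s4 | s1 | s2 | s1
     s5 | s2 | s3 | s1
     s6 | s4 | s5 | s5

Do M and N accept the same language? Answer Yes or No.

Yes

Exploring the product automaton M × N from the start pair (A, s6), following both machines on each input symbol, reaches 7 state pairs: (A, s6), (D, s4), (G, s5), (B, s1), (F, s2), (E, s3), (C, s0).
M accepts in {A, B, C, D, F, G} and N accepts in {s0, s1, s2, s4, s5, s6}. In every reachable pair the two components are either both accepting — (A, s6), (D, s4), (G, s5), (B, s1), (F, s2), (C, s0) — or both non-accepting, so no string is accepted by exactly one of the machines: L(M) \ L(N) and L(N) \ L(M) are both empty.
Hence every string is accepted by M iff it is accepted by N, and the two languages coincide.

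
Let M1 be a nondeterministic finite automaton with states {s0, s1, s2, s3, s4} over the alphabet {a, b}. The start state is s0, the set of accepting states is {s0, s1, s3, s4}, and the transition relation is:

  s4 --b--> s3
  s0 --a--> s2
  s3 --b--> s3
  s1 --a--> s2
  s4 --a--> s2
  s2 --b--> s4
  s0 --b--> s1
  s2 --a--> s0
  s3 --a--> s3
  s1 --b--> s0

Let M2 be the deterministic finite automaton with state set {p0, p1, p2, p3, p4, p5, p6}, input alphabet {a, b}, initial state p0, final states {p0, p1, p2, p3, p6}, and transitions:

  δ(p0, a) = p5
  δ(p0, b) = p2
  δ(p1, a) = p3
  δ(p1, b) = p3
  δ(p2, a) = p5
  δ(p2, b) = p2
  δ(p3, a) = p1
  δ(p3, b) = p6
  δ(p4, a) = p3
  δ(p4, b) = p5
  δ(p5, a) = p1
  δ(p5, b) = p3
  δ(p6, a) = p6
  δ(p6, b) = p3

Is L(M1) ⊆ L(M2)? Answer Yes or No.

Exploring the product automaton M1 × M2 from the start pair (s0, p0), following both machines on each input symbol, reaches 17 state pairs: (s0, p0), (s2, p5), (s1, p2), (s0, p1), (s4, p3), (s0, p2), (s2, p3), (s1, p3), (s2, p1), (s3, p6), (s4, p6), (s0, p6), (s0, p3), (s3, p3), (s2, p6), (s1, p6), (s3, p1).
M1 accepts in {s0, s1, s3, s4} and M2 accepts in {p0, p1, p2, p3, p6}. The reachable pairs whose M1-component is accepting are (s0, p0), (s1, p2), (s0, p1), (s4, p3), (s0, p2), (s1, p3), (s3, p6), (s4, p6), (s0, p6), (s0, p3), (s3, p3), (s1, p6), (s3, p1); in each of them the M2-component is accepting too, so the product for L(M1) \ L(M2) (M1-component accepting, M2-component rejecting) has no reachable accepting pair and the difference is empty.
Hence every string in L(M1) is also in L(M2).

Yes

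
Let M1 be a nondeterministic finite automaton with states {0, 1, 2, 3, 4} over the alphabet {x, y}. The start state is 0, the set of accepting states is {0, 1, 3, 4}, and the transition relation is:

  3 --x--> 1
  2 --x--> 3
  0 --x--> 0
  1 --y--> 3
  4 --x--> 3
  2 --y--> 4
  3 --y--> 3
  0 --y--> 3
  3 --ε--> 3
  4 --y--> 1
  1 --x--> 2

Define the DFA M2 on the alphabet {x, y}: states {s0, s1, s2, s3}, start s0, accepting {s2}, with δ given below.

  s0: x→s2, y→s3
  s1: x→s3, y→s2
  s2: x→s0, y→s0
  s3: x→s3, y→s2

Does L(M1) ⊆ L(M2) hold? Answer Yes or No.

No

The empty string ε is in L(M1) but not in L(M2).
So L(M1) ⊄ L(M2).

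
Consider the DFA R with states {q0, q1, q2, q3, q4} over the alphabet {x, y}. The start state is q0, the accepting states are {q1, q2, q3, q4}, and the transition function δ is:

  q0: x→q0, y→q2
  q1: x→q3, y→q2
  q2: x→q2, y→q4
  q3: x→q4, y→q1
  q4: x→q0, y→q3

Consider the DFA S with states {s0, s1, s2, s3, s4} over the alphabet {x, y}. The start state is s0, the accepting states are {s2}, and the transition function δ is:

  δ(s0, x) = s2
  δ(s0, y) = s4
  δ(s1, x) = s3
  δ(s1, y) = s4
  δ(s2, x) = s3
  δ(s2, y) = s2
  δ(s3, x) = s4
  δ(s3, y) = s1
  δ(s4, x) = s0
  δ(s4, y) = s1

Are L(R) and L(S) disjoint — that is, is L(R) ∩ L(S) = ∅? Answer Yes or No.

The string xy is accepted by both R and S.
Hence L(R) ∩ L(S) ≠ ∅.

No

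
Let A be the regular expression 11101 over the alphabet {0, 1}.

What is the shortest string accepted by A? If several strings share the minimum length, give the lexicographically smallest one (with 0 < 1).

11101

By inspection of the expression, no string of length less than 5 matches, and 11101 is the lexicographically first match of length 5.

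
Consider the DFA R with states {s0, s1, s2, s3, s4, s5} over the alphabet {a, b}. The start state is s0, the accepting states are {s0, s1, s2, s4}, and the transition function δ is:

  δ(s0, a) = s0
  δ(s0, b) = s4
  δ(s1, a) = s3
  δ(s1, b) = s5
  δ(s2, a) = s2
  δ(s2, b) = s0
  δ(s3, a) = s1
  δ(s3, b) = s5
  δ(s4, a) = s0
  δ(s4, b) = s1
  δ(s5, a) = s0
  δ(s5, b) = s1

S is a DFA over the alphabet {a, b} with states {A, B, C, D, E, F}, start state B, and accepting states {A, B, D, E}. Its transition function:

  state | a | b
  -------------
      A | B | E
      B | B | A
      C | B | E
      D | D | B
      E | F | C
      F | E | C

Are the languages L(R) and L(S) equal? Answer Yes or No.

Yes

Exploring the product automaton R × S from the start pair (s0, B), following both machines on each input symbol, reaches 5 state pairs: (s0, B), (s4, A), (s1, E), (s3, F), (s5, C).
R accepts in {s0, s1, s2, s4} and S accepts in {A, B, D, E}. In every reachable pair the two components are either both accepting — (s0, B), (s4, A), (s1, E) — or both non-accepting, so no string is accepted by exactly one of the machines: L(R) \ L(S) and L(S) \ L(R) are both empty.
Hence every string is accepted by R iff it is accepted by S, and the two languages coincide.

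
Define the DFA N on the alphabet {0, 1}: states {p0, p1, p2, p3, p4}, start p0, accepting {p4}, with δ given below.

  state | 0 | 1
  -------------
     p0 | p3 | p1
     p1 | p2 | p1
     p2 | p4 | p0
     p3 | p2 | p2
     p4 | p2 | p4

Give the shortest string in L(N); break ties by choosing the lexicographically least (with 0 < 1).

000

A breadth-first search from p0 reaches an accepting state first via the path p0 → p3 → p2 → p4 on input 000.
No string of length < 3 is accepted (BFS exhausts all shorter strings without reaching an accepting state), and 000 is the lexicographically least accepting string of length 3.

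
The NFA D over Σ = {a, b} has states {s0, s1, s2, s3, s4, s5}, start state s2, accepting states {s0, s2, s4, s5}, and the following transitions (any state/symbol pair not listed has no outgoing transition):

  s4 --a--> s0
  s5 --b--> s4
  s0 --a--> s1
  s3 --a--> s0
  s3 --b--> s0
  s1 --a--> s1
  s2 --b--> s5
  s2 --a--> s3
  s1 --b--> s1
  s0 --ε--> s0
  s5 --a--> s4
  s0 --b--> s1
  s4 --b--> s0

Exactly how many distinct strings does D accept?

The useful subgraph on states {s0, s2, s3, s4, s5} is acyclic, so L(D) is finite; the longest accepting path visits 4 useful states, giving maximum string length 3.
Counting accepting paths from s2 by length: 1 of length 0, 1 of length 1, 4 of length 2, 4 of length 3. Total 10.

10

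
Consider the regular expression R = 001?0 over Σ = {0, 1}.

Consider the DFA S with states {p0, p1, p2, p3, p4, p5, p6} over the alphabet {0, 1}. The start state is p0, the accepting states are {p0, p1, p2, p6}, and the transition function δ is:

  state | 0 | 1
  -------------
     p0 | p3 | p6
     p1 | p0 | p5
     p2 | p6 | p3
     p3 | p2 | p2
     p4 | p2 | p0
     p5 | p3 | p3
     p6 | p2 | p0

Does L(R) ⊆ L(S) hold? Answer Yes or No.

Converting the expression R to a DFA (subset construction, then merging equivalent states) gives the minimal DFA with states {r0, r1, r2, r3, r4, r5}, start state r0, accepting states {r4} and transitions r0: 0→r1, 1→r2; r1: 0→r3, 1→r2; r2: 0→r2, 1→r2; r3: 0→r4, 1→r5; r4: 0→r2, 1→r2; r5: 0→r4, 1→r2.
Exploring the product automaton R × S from the start pair (r0, p0), following both machines on each input symbol, reaches 10 state pairs: (r0, p0), (r1, p3), (r2, p6), (r3, p2), (r2, p2), (r2, p0), (r4, p6), (r5, p3), (r2, p3), (r4, p2).
R accepts in {r4} and S accepts in {p0, p1, p2, p6}. The reachable pairs whose R-component is accepting are (r4, p6), (r4, p2); in each of them the S-component is accepting too, so the product for L(R) \ L(S) (R-component accepting, S-component rejecting) has no reachable accepting pair and the difference is empty.
Hence every string in L(R) is also in L(S).

Yes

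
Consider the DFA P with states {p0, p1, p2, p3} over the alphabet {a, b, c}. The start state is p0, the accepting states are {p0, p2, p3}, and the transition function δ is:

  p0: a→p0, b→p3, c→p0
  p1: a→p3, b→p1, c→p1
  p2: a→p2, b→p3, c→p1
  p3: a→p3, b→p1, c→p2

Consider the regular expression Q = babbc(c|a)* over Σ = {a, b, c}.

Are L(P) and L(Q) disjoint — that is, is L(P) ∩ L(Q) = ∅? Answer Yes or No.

The string babbca is accepted by both P and Q.
Hence L(P) ∩ L(Q) ≠ ∅.

No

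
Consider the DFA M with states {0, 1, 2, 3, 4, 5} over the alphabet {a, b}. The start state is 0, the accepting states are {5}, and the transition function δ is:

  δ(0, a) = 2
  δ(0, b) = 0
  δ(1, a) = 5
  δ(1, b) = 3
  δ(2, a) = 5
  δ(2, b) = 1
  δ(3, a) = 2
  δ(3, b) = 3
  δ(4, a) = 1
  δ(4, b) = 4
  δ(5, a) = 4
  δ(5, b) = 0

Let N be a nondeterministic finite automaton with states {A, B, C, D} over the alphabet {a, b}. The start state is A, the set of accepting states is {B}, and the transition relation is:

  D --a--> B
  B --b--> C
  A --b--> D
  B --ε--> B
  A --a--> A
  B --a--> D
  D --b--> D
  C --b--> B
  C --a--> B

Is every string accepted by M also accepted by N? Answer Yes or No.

No

The string aa is in L(M) but not in L(N).
So L(M) ⊄ L(N).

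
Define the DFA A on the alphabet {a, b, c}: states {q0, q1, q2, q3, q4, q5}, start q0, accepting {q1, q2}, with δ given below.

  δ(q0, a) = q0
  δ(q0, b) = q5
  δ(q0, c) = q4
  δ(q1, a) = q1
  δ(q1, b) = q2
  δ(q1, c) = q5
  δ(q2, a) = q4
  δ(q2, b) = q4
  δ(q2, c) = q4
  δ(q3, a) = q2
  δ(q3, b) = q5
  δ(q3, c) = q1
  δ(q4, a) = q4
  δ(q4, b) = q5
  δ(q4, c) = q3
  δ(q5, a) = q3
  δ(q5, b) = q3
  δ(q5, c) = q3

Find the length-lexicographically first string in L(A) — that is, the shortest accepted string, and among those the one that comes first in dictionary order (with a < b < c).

A breadth-first search from q0 reaches an accepting state first via the path q0 → q5 → q3 → q2 on input baa.
No string of length < 3 is accepted (BFS exhausts all shorter strings without reaching an accepting state), and baa is the lexicographically least accepting string of length 3.

baa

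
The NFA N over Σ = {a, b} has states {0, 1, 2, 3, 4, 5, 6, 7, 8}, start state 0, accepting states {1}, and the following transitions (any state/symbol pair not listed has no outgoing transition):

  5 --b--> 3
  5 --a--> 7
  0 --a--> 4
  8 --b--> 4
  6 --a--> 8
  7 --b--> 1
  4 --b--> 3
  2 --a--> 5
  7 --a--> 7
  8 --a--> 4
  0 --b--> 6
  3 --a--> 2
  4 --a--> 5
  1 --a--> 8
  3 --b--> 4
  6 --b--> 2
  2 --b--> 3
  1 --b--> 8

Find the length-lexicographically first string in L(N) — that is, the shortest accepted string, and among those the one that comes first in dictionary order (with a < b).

A breadth-first search from 0 reaches an accepting state first via the path 0 → 4 → 5 → 7 → 1 on input aaab.
No string of length < 4 is accepted (BFS exhausts all shorter strings without reaching an accepting state), and aaab is the lexicographically least accepting string of length 4.

aaab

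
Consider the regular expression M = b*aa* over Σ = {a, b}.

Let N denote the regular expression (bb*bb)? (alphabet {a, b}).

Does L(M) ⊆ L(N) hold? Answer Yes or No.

The string a is in L(M) but not in L(N).
So L(M) ⊄ L(N).

No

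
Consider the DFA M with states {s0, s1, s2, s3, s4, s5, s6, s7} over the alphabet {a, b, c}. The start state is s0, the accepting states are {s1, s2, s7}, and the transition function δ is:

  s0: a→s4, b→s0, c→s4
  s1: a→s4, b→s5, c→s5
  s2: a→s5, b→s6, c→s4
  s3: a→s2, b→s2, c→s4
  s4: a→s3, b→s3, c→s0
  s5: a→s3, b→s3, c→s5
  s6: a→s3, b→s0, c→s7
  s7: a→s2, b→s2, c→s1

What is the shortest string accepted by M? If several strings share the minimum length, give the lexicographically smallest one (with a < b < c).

A breadth-first search from s0 reaches an accepting state first via the path s0 → s4 → s3 → s2 on input aaa.
No string of length < 3 is accepted (BFS exhausts all shorter strings without reaching an accepting state), and aaa is the lexicographically least accepting string of length 3.

aaa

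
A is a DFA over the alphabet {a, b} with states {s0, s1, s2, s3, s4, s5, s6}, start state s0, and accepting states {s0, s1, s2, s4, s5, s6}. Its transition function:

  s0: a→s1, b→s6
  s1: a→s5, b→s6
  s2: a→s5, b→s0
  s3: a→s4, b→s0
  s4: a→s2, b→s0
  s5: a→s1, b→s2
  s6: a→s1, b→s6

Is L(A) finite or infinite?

State s1 is reachable from the start and can reach an accepting state, and it lies on the cycle s1 → s5 → s1.
Traversing that cycle any number of times yields accepted strings of unbounded length, so the language is infinite.

infinite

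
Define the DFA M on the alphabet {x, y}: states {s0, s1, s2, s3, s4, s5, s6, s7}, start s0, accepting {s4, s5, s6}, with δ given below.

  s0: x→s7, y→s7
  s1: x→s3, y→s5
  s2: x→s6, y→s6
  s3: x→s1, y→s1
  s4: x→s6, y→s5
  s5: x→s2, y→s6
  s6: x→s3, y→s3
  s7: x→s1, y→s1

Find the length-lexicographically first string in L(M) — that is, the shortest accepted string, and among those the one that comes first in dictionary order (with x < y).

A breadth-first search from s0 reaches an accepting state first via the path s0 → s7 → s1 → s5 on input xxy.
No string of length < 3 is accepted (BFS exhausts all shorter strings without reaching an accepting state), and xxy is the lexicographically least accepting string of length 3.

xxy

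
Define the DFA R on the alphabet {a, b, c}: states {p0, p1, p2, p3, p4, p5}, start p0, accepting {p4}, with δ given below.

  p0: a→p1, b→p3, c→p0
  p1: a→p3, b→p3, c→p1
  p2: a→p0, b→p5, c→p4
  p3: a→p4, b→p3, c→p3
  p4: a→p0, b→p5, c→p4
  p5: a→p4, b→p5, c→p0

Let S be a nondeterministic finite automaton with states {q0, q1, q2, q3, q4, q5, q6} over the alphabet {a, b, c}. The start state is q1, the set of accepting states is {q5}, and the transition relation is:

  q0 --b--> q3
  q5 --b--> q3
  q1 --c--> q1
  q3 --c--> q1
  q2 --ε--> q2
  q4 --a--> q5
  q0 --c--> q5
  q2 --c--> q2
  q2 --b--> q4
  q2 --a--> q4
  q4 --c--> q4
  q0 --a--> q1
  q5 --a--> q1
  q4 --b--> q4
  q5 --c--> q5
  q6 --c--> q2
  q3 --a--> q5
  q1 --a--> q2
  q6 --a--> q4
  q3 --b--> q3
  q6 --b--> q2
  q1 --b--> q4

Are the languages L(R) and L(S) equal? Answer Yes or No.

Exploring the product automaton R × S from the start pair (p0, q1), following both machines on each input symbol, reaches 5 state pairs: (p0, q1), (p1, q2), (p3, q4), (p4, q5), (p5, q3).
R accepts in {p4} and S accepts in {q5}. In every reachable pair the two components are either both accepting — (p4, q5) — or both non-accepting, so no string is accepted by exactly one of the machines: L(R) \ L(S) and L(S) \ L(R) are both empty.
Hence every string is accepted by R iff it is accepted by S, and the two languages coincide.

Yes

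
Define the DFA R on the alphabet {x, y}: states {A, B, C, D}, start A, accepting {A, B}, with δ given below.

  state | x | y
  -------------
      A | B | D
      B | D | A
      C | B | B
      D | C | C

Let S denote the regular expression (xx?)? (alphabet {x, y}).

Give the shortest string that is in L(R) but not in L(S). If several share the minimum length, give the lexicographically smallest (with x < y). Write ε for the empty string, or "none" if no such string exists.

xy

The string xy is accepted by R but not by S.
No shorter string lies in the difference, and xy is the lexicographically first length-2 string in L(R) \ L(S).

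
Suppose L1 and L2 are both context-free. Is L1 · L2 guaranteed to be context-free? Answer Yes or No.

Take grammars for L₁ and L₂ with disjoint nonterminals and start symbols S₁, S₂; adding a new start symbol with S → S₁S₂ gives a context-free grammar for L₁L₂.
So the context-free languages are closed under concatenation.

Yes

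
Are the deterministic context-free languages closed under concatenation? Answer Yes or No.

Take L₁ = {ε, c} (finite, hence regular and DCFL) and L₂ = {c aⁿbⁿ : n≥0} ∪ {cc aⁿb²ⁿ : n≥0} (a DCFL: the number of leading c's tells the DPDA whether to pop one stack symbol per b or per two b's). Then L₁L₂ ∩ cca⁺b* = {cc aⁿbⁿ : n≥1} ∪ {cc aⁿb²ⁿ : n≥1}. If L₁L₂ were a DCFL, so would be this intersection with a regular set, and a DPDA for it started from its configuration after reading cc would accept {aⁿbⁿ : n≥1} ∪ {aⁿb²ⁿ : n≥1}, which no deterministic PDA accepts (a DPDA for it would have a single run on aⁿb²ⁿ, accepting after the prefix aⁿbⁿ and accepting again after n more b's; an ordinary PDA that simulates it on a's and b's and, at any moment when it is accepting, may switch to reading only a fresh letter d while feeding each d to the simulation as a b, would accept aⁱbʲdᵏ (k≥1) exactly when both aⁱbʲ and aⁱbʲ⁺ᵏ are in the language, i.e. its language intersected with the regular set a*b*d⁺ would be exactly {aⁿbⁿdⁿ : n≥1} — impossible, since context-free languages are closed under intersection with regular sets and {aⁿbⁿdⁿ} is not context-free). Hence L₁L₂ is not a DCFL.

No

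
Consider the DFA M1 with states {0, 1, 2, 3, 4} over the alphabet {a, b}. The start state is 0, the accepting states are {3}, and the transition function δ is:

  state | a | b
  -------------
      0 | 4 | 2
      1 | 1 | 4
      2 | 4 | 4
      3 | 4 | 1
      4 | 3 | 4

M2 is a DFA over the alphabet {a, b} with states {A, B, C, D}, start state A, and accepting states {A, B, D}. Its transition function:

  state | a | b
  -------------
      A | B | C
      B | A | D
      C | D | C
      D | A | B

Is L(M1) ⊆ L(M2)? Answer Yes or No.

Exploring the product automaton M1 × M2 from the start pair (0, A), following both machines on each input symbol, reaches 13 state pairs: (0, A), (4, B), (2, C), (3, A), (4, D), (4, C), (1, C), (3, D), (1, D), (4, A), (1, B), (1, A), (3, B).
M1 accepts in {3} and M2 accepts in {A, B, D}. The reachable pairs whose M1-component is accepting are (3, A), (3, D), (3, B); in each of them the M2-component is accepting too, so the product for L(M1) \ L(M2) (M1-component accepting, M2-component rejecting) has no reachable accepting pair and the difference is empty.
Hence every string in L(M1) is also in L(M2).

Yes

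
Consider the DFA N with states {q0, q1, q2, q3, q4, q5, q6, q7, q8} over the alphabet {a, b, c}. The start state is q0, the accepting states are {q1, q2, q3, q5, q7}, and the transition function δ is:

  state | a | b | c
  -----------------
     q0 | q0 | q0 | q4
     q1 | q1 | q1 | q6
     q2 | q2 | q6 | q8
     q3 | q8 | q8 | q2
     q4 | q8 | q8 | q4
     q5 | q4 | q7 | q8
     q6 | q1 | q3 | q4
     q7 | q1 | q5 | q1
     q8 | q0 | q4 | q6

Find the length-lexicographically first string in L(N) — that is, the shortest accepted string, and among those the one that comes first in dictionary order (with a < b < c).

caca

A breadth-first search from q0 reaches an accepting state first via the path q0 → q4 → q8 → q6 → q1 on input caca.
No string of length < 4 is accepted (BFS exhausts all shorter strings without reaching an accepting state), and caca is the lexicographically least accepting string of length 4.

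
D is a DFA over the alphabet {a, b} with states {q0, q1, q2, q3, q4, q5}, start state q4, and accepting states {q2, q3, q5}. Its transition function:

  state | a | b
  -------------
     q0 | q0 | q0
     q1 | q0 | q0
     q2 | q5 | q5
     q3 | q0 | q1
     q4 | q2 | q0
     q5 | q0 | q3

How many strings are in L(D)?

5

The useful subgraph on states {q2, q3, q4, q5} is acyclic, so L(D) is finite; the longest accepting path visits 4 useful states, giving maximum string length 3.
Counting accepting paths from q4 by length: 1 of length 1, 2 of length 2, 2 of length 3. Total 5.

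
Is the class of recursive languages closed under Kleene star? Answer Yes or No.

For an input w of length n, decide by dynamic programming over positions 0..n whether w factors into blocks from L, calling the decider for L on each of the O(n²) substrings; every call halts, so this decides L*.
So the recursive languages are closed under Kleene star.

Yes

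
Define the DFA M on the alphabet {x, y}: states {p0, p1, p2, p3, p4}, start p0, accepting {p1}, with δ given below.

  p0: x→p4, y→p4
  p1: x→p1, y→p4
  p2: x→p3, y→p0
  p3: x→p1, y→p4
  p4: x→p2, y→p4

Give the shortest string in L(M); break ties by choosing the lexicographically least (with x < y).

A breadth-first search from p0 reaches an accepting state first via the path p0 → p4 → p2 → p3 → p1 on input xxxx.
No string of length < 4 is accepted (BFS exhausts all shorter strings without reaching an accepting state), and xxxx is the lexicographically least accepting string of length 4.

xxxx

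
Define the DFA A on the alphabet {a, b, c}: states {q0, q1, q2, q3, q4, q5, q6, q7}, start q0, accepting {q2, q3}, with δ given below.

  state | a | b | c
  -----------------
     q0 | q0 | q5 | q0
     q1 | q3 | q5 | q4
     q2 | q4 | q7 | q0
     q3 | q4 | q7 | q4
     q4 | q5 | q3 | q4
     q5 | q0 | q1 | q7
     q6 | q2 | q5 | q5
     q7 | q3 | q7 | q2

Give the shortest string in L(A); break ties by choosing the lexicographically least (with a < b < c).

bba

A breadth-first search from q0 reaches an accepting state first via the path q0 → q5 → q1 → q3 on input bba.
No string of length < 3 is accepted (BFS exhausts all shorter strings without reaching an accepting state), and bba is the lexicographically least accepting string of length 3.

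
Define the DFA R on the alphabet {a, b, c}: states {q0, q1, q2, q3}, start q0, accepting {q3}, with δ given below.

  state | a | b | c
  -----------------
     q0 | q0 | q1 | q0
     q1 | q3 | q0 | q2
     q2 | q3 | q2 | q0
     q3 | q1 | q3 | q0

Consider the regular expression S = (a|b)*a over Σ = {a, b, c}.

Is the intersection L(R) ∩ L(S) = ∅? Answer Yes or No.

The string ba is accepted by both R and S.
Hence L(R) ∩ L(S) ≠ ∅.

No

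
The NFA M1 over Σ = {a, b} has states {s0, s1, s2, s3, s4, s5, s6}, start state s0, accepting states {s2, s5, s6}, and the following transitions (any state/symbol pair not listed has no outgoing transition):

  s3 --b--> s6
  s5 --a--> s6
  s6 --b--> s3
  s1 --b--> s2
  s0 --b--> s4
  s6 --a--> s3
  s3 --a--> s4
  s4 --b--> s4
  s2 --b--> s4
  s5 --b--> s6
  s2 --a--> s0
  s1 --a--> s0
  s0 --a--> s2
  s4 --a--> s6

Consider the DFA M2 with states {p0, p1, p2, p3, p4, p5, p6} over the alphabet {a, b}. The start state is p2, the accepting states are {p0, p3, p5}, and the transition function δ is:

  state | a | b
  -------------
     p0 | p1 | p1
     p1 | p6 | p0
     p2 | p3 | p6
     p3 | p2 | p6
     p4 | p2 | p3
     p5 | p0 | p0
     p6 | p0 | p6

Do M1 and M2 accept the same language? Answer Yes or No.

Yes

Exploring the product automaton M1 × M2 from the start pair (s0, p2), following both machines on each input symbol, reaches 5 state pairs: (s0, p2), (s2, p3), (s4, p6), (s6, p0), (s3, p1).
M1 accepts in {s2, s5, s6} and M2 accepts in {p0, p3, p5}. In every reachable pair the two components are either both accepting — (s2, p3), (s6, p0) — or both non-accepting, so no string is accepted by exactly one of the machines: L(M1) \ L(M2) and L(M2) \ L(M1) are both empty.
Hence every string is accepted by M1 iff it is accepted by M2, and the two languages coincide.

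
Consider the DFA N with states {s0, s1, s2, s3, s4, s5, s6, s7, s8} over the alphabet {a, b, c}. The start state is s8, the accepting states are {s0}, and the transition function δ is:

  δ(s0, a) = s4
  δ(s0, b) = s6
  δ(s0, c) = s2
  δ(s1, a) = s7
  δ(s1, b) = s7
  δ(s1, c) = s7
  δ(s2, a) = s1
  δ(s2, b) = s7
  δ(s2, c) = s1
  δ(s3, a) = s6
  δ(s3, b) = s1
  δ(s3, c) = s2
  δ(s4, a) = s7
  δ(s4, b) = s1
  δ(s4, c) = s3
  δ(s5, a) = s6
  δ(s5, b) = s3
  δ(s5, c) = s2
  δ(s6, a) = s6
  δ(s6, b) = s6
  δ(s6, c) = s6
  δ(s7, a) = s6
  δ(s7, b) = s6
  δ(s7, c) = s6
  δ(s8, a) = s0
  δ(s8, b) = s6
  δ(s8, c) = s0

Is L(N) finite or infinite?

The useful states (reachable from s8 and able to reach an accepting state) are {s0, s8}.
Restricted to these states the transition graph has no cycle, so every accepting path has bounded length and L is finite.

finite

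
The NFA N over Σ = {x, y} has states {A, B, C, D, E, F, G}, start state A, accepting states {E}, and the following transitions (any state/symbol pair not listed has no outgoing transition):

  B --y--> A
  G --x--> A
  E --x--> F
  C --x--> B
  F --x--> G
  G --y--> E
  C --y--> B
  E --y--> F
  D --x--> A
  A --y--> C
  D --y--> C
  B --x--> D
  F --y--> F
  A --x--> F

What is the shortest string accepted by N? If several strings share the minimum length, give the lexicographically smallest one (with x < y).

A breadth-first search from A reaches an accepting state first via the path A → F → G → E on input xxy.
No string of length < 3 is accepted (BFS exhausts all shorter strings without reaching an accepting state), and xxy is the lexicographically least accepting string of length 3.

xxy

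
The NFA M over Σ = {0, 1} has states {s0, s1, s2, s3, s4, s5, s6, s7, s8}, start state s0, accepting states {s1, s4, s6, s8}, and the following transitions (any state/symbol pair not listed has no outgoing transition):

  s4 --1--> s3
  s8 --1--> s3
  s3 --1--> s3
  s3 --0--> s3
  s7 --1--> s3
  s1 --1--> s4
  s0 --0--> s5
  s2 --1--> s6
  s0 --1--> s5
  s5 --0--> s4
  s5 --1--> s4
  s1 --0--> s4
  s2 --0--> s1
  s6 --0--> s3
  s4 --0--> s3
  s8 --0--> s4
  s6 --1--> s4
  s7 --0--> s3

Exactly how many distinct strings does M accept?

The useful subgraph on states {s0, s4, s5} is acyclic, so L(M) is finite; the longest accepting path visits 3 useful states, giving maximum string length 2.
Counting accepting paths from s0 by length: 4 of length 2. Total 4.

4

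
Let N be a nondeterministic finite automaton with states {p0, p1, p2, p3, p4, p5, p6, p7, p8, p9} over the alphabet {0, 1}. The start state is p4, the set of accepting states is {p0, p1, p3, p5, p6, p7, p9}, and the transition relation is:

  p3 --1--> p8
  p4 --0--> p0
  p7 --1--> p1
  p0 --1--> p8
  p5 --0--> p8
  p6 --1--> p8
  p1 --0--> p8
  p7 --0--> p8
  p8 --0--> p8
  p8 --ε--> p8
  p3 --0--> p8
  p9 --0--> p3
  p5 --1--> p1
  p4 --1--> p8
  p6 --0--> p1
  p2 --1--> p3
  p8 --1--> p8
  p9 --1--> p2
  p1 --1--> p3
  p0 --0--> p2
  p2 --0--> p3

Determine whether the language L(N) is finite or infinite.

The useful states (reachable from p4 and able to reach an accepting state) are {p0, p2, p3, p4}.
Restricted to these states the transition graph has no cycle, so every accepting path has bounded length and L is finite.

finite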